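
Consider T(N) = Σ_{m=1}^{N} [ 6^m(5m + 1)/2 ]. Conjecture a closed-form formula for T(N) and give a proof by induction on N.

We claim T(N) = 3·6^N·N for all N ≥ 1.
Base case (N = 1): T(1) = 18, and the closed form gives 18. They agree.
Inductive step: suppose the statement holds for some m ≥ 1, so T(m) = 3·6^m·m.
Then T(m+1) = T(m) + (6^m(15m + 18)) = (3·6^m·m) + (6^m(15m + 18)).
Simplifying, T(m+1) = 18·6^m(m + 1) = 3·6^(m+1)·(m+1),
which is the closed form with N = m+1.
Hence, by induction on N, the claim holds for every N ≥ 1.

T(N) = 3·6^N·N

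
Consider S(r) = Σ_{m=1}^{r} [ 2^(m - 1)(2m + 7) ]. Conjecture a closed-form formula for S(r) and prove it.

We claim S(r) = 2^r(2r + 5) - 5 for all r ≥ 1.
When r = 1: S(1) = 9, and the closed form gives 9. They agree.
Inductive step: suppose the statement holds for some m ≥ 1, so S(m) = 2^m(2m + 5) - 5.
Then S(m+1) = S(m) + (2^m(2m + 9)) = (2^m(2m + 5) - 5) + (2^m(2m + 9)).
Simplifying, S(m+1) = 4·2^m·m + 14·2^m - 5 = 2^(m+1)(2(m+1) + 5) - 5,
which is the closed form with r = m+1.
Hence, by induction on r, the claim holds for every r ≥ 1.

S(r) = 2^r(2r + 5) - 5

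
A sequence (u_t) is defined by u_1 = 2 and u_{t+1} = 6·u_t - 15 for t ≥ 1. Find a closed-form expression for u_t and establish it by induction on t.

u_t = -6^(t - 1) + 3

Computing the first terms: u_1 = 2, u_2 = -3, u_3 = -33. This suggests u_t = -6^(t - 1) + 3.
When t = 1: the formula gives 2 = 2 = u_1.
Inductive step: assume the claim holds for t = p, so u_p = -6^(p - 1) + 3.
Then u_{p+1} = 6·u_p - 15 = 6·(-6^(p - 1) + 3) - 15 = -6^p + 3 = -6^((p+1) - 1) + 3,
which is the claimed formula at t = p+1.
By induction, the statement is established for all t ≥ 1.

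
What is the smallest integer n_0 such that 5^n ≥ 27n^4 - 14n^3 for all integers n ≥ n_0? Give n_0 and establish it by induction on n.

n_0 = 7

At n = 6: 15625 < 31968, so the inequality fails and n_0 ≥ 7. We prove 5^n ≥ 27n^4 - 14n^3 for all n ≥ 7.
For the base case n = 7: 5^n = 78125 and 27n^4 - 14n^3 = 60025, so 78125 ≥ 60025.
For the inductive step, assume it holds for an arbitrary m ≥ 7, so 5^m ≥ 27m^4 - 14m^3.
Then 5^(m + 1) = 5·(5^m) ≥ 5·(27m^4 - 14m^3).
Also, for m ≥ 7 we have 5·(27m^4 - 14m^3) ≥ 27(m+1)^4 - 14(m+1)^3, since 5·(27m^4 - 14m^3) − (27(m+1)^4 - 14(m+1)^3) = 108m^4 - 164m^3 - 120m^2 - 66m - 13, which is nonnegative for all m ≥ 7.
Combining, 5^(m + 1) ≥ 27(m+1)^4 - 14(m+1)^3.
By the principle of mathematical induction, the result holds for all n ≥ 7.
Hence the smallest such n_0 is 7.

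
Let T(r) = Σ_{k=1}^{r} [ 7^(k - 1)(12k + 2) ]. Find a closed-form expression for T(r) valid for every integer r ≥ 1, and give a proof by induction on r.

We claim T(r) = 2·7^r·r for all r ≥ 1.
For the base case r = 1: T(1) = 14, and the closed form gives 14. They agree.
Inductive step: suppose the statement holds for some k ≥ 1, so T(k) = 2·7^k·k.
Then T(k+1) = T(k) + (7^k(12k + 14)) = (2·7^k·k) + (7^k(12k + 14)).
Simplifying, T(k+1) = 14·7^k(k + 1) = 2·7^(k+1)·(k+1),
which is the closed form with r = k+1.
This completes the induction.

T(r) = 2·7^r·r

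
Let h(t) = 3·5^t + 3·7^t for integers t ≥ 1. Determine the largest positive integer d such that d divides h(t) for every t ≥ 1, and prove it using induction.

d = 6

Computing the first values: h(1) = 36 and h(2) = 222; gcd(36, 222) = 6, so d ≤ 6.
We prove 6 | 3·5^t + 3·7^t for all t ≥ 1 by induction on t.
When t = 1: h(1) = 36 = 6·(6), so 6 | h(1).
For the inductive step, assume it holds for an arbitrary i ≥ 1, i.e. 6 | h(i). Then
h(i+1) − 7·h(i) = (3·5^(i+1) + 3·7^(i+1)) − 7·(3·5^i + 3·7^i) = (3)·5^i·(5 − 7) = (-6)·5^i. Since 6 | h(i) by the inductive hypothesis, 6 | 7·h(i); and 6 | -6 since -6 = 6·-1. Therefore 6 | h(i+1).
By induction, the statement is established for all t ≥ 1.
Therefore the largest such d is 6.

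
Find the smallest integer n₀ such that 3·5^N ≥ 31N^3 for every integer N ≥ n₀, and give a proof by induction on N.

n₀ = 5

At N = 4: 1875 < 1984, so the inequality fails and n₀ ≥ 5. We prove 3·5^N ≥ 31N^3 for all N ≥ 5.
When N = 5: 3·5^N = 9375 and 31N^3 = 3875, so 9375 ≥ 3875.
Inductive step: assume the claim holds for N = j, so 3·5^j ≥ 31j^3.
Then 3·5^(j + 1) = 5·(3·5^j) ≥ 5·(31j^3).
Also, for j ≥ 5 we have 5·(31j^3) ≥ 31(j+1)^3, since 5 ≥ (1 + 1/j)^3 for all j ≥ 5.
Combining, 3·5^(j + 1) ≥ 31(j+1)^3.
Hence, by induction on N, the claim holds for every N ≥ 5.
Hence the smallest such n₀ is 5.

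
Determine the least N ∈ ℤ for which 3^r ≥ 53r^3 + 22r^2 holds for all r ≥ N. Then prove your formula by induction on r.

At r = 9: 19683 < 40419, so the inequality fails and N ≥ 10. We prove 3^r ≥ 53r^3 + 22r^2 for all r ≥ 10.
For the base case r = 10: 3^r = 59049 and 53r^3 + 22r^2 = 55200, so 59049 ≥ 55200.
For the inductive step, assume it holds for an arbitrary i ≥ 10, so 3^i ≥ 53i^3 + 22i^2.
Then 3^(i + 1) = 3·(3^i) ≥ 3·(53i^3 + 22i^2).
Also, for i ≥ 10 we have 3·(53i^3 + 22i^2) ≥ 53(i+1)^3 + 22(i+1)^2, since 3·(53i^3 + 22i^2) − (53(i+1)^3 + 22(i+1)^2) = 106i^3 - 115i^2 - 203i - 75, which is nonnegative for all i ≥ 10.
Combining, 3^(i + 1) ≥ 53(i+1)^3 + 22(i+1)^2.
Hence, by induction on r, the claim holds for every r ≥ 10.
Hence the smallest such N is 10.

N = 10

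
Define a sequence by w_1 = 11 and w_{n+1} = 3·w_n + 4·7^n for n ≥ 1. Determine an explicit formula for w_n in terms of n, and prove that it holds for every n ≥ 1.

w_n = 4·3^(n - 1) + 7^n

Computing the first terms: w_1 = 11, w_2 = 61, w_3 = 379. This suggests w_n = 4·3^(n - 1) + 7^n.
Base step (n = 1): the formula gives 11 = 11 = w_1.
Inductive step: assume the claim holds for n = j, so w_j = 4·3^(j - 1) + 7^j.
Then w_{j+1} = 3·w_j + 4·7^j = 3·(4·3^(j - 1) + 7^j) + 4·7^j = 4·3^j + 7^(j + 1) = 4·3^((j+1) - 1) + 7^(j+1),
which is the claimed formula at n = j+1.
This completes the induction.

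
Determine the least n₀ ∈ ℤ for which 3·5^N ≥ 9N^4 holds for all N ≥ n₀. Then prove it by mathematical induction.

At N = 4: 1875 < 2304, so the inequality fails and n₀ ≥ 5. We prove 3·5^N ≥ 9N^4 for all N ≥ 5.
Base step (N = 5): 3·5^N = 9375 and 9N^4 = 5625, so 9375 ≥ 5625.
Inductive step: suppose the statement holds for some i ≥ 5, so 3·5^i ≥ 9i^4.
Then 3·5^(i + 1) = 5·(3·5^i) ≥ 5·(9i^4).
Also, for i ≥ 5 we have 5·(9i^4) ≥ 9(i+1)^4, since 5 ≥ (1 + 1/i)^4 for all i ≥ 5.
Combining, 3·5^(i + 1) ≥ 9(i+1)^4.
By the principle of mathematical induction, the result holds for all N ≥ 5.
Hence the smallest such n₀ is 5.

n₀ = 5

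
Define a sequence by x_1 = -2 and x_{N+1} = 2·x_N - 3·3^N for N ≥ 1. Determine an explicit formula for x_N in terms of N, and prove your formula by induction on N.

Computing the first terms: x_1 = -2, x_2 = -13, x_3 = -53. This suggests x_N = 7·2^(N - 1) - 3^(N + 1).
For the base case N = 1: the formula gives -2 = -2 = x_1.
Inductive step: assume the claim holds for N = k, so x_k = 7·2^(k - 1) - 3^(k + 1).
Then x_{k+1} = 2·x_k - 3·3^k = 2·(7·2^(k - 1) - 3^(k + 1)) - 3·3^k = 7·2^k - 3^(k + 2) = 7·2^((k+1) - 1) - 3^((k+1) + 1),
which is the claimed formula at N = k+1.
By the principle of mathematical induction, the result holds for all N ≥ 1.

x_N = 7·2^(N - 1) - 3^(N + 1)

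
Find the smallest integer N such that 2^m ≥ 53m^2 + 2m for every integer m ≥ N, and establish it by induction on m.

N = 14

At m = 13: 8192 < 8983, so the inequality fails and N ≥ 14. We prove 2^m ≥ 53m^2 + 2m for all m ≥ 14.
When m = 14: 2^m = 16384 and 53m^2 + 2m = 10416, so 16384 ≥ 10416.
Suppose the result is true for m = j, so 2^j ≥ 53j^2 + 2j.
Then 2^(j + 1) = 2·(2^j) ≥ 2·(53j^2 + 2j).
Also, for j ≥ 14 we have 2·(53j^2 + 2j) ≥ 53(j+1)^2 + 2(j+1), since 2·(53j^2 + 2j) − (53(j+1)^2 + 2(j+1)) = 53j^2 - 104j - 55, which is nonnegative for all j ≥ 14.
Combining, 2^(j + 1) ≥ 53(j+1)^2 + 2(j+1).
This completes the induction.
Hence the smallest such N is 14.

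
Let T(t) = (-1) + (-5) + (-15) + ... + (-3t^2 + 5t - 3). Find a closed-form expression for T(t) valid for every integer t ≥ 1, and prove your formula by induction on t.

We claim T(t) = -t(t^2 - t + 1) for all t ≥ 1.
Base step (t = 1): T(1) = -1, and the closed form gives -1. They agree.
Inductive step: suppose the statement holds for some r ≥ 1, so T(r) = r(-r^2 + r - 1).
Then T(r+1) = T(r) + (-3r^2 - r - 1) = (r(-r^2 + r - 1)) + (-3r^2 - r - 1).
Simplifying, T(r+1) = -(r + 1)(r^2 + r + 1) = -(r+1)((r+1)^2 - (r+1) + 1),
which is the closed form with t = r+1.
This completes the induction.

T(t) = -t(t^2 - t + 1)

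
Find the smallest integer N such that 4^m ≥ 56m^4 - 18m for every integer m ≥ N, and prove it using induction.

N = 10

At m = 9: 262144 < 367254, so the inequality fails and N ≥ 10. We prove 4^m ≥ 56m^4 - 18m for all m ≥ 10.
When m = 10: 4^m = 1048576 and 56m^4 - 18m = 559820, so 1048576 ≥ 559820.
Suppose the result is true for m = k, so 4^k ≥ 56k^4 - 18k.
Then 4^(k + 1) = 4·(4^k) ≥ 4·(56k^4 - 18k).
Also, for k ≥ 10 we have 4·(56k^4 - 18k) ≥ 56(k+1)^4 - 18(k+1), since 4·(56k^4 - 18k) − (56(k+1)^4 - 18(k+1)) = 168k^4 - 224k^3 - 336k^2 - 278k - 38, which is nonnegative for all k ≥ 10.
Combining, 4^(k + 1) ≥ 56(k+1)^4 - 18(k+1).
Hence, by induction on m, the claim holds for every m ≥ 10.
Hence the smallest such N is 10.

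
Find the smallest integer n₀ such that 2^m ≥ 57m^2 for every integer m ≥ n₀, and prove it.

At m = 13: 8192 < 9633, so the inequality fails and n₀ ≥ 14. We prove 2^m ≥ 57m^2 for all m ≥ 14.
When m = 14: 2^m = 16384 and 57m^2 = 11172, so 16384 ≥ 11172.
Suppose the result is true for m = k, so 2^k ≥ 57k^2.
Then 2^(k + 1) = 2·(2^k) ≥ 2·(57k^2).
Also, for k ≥ 14 we have 2·(57k^2) ≥ 57(k+1)^2, since 2 ≥ (1 + 1/k)^2 for all k ≥ 14.
Combining, 2^(k + 1) ≥ 57(k+1)^2.
This completes the induction.
Hence the smallest such n₀ is 14.

n₀ = 14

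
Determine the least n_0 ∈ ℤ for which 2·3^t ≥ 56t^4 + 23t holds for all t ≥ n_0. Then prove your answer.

At t = 12: 1062882 < 1161492, so the inequality fails and n_0 ≥ 13. We prove 2·3^t ≥ 56t^4 + 23t for all t ≥ 13.
Base step (t = 13): 2·3^t = 3188646 and 56t^4 + 23t = 1599715, so 3188646 ≥ 1599715.
Suppose the result is true for t = i, so 2·3^i ≥ 56i^4 + 23i.
Then 2·3^(i + 1) = 3·(2·3^i) ≥ 3·(56i^4 + 23i).
Also, for i ≥ 13 we have 3·(56i^4 + 23i) ≥ 56(i+1)^4 + 23(i+1), since 3·(56i^4 + 23i) − (56(i+1)^4 + 23(i+1)) = 112i^4 - 224i^3 - 336i^2 - 178i - 79, which is nonnegative for all i ≥ 13.
Combining, 2·3^(i + 1) ≥ 56(i+1)^4 + 23(i+1).
This completes the induction.
Hence the smallest such n_0 is 13.

n_0 = 13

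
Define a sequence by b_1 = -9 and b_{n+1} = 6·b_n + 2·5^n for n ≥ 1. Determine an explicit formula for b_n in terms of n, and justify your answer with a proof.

b_n = -2·5^n + 6^(n - 1)

Computing the first terms: b_1 = -9, b_2 = -44, b_3 = -214. This suggests b_n = -2·5^n + 6^(n - 1).
When n = 1: the formula gives -9 = -9 = b_1.
Suppose the result is true for n = r, so b_r = -2·5^r + 6^(r - 1).
Then b_{r+1} = 6·b_r + 2·5^r = 6·(-2·5^r + 6^(r - 1)) + 2·5^r = -2·5^(r + 1) + 6^r = -2·5^(r+1) + 6^((r+1) - 1),
which is the claimed formula at n = r+1.
This completes the induction.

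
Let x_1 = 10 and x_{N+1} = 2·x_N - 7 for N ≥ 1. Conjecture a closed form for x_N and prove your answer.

Computing the first terms: x_1 = 10, x_2 = 13, x_3 = 19. This suggests x_N = 3·2^(N - 1) + 7.
For the base case N = 1: the formula gives 10 = 10 = x_1.
Inductive step: assume the claim holds for N = k, so x_k = 3·2^(k - 1) + 7.
Then x_{k+1} = 2·x_k - 7 = 2·(3·2^(k - 1) + 7) - 7 = 3·2^k + 7 = 3·2^((k+1) - 1) + 7,
which is the claimed formula at N = k+1.
By the principle of mathematical induction, the result holds for all N ≥ 1.

x_N = 3·2^(N - 1) + 7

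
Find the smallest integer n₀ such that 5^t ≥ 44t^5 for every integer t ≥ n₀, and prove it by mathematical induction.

At t = 9: 1953125 < 2598156, so the inequality fails and n₀ ≥ 10. We prove 5^t ≥ 44t^5 for all t ≥ 10.
Base case (t = 10): 5^t = 9765625 and 44t^5 = 4400000, so 9765625 ≥ 4400000.
Suppose the result is true for t = p, so 5^p ≥ 44p^5.
Then 5^(p + 1) = 5·(5^p) ≥ 5·(44p^5).
Also, for p ≥ 10 we have 5·(44p^5) ≥ 44(p+1)^5, since 5 ≥ (1 + 1/p)^5 for all p ≥ 10.
Combining, 5^(p + 1) ≥ 44(p+1)^5.
This completes the induction.
Hence the smallest such n₀ is 10.

n₀ = 10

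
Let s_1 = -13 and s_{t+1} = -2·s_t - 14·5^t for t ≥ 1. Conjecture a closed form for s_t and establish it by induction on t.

s_t = -3(-2)^(t - 1) - 2·5^t

Computing the first terms: s_1 = -13, s_2 = -44, s_3 = -262. This suggests s_t = -3(-2)^(t - 1) - 2·5^t.
Base step (t = 1): the formula gives -13 = -13 = s_1.
Inductive step: suppose the statement holds for some r ≥ 1, so s_r = -3(-2)^(r - 1) - 2·5^r.
Then s_{r+1} = -2·s_r - 14·5^r = -2·(-3(-2)^(r - 1) - 2·5^r) - 14·5^r = -3(-2)^r - 2·5^(r + 1) = -3(-2)^((r+1) - 1) - 2·5^(r+1),
which is the claimed formula at t = r+1.
Hence, by induction on t, the claim holds for every t ≥ 1.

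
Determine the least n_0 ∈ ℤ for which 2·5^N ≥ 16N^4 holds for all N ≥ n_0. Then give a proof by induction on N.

n_0 = 6

At N = 5: 6250 < 10000, so the inequality fails and n_0 ≥ 6. We prove 2·5^N ≥ 16N^4 for all N ≥ 6.
When N = 6: 2·5^N = 31250 and 16N^4 = 20736, so 31250 ≥ 20736.
For the inductive step, assume it holds for an arbitrary p ≥ 6, so 2·5^p ≥ 16p^4.
Then 2·5^(p + 1) = 5·(2·5^p) ≥ 5·(16p^4).
Also, for p ≥ 6 we have 5·(16p^4) ≥ 16(p+1)^4, since 5 ≥ (1 + 1/p)^4 for all p ≥ 6.
Combining, 2·5^(p + 1) ≥ 16(p+1)^4.
By the principle of mathematical induction, the result holds for all N ≥ 6.
Hence the smallest such n_0 is 6.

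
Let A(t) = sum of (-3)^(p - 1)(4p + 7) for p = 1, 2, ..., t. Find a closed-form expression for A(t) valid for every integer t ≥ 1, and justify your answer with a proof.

We claim A(t) = -(-3)^t(t + 2) + 2 for all t ≥ 1.
Base step (t = 1): A(1) = 11, and the closed form gives 11. They agree.
Inductive step: assume the claim holds for t = p, so A(p) = -(-3)^p(p + 2) + 2.
Then A(p+1) = A(p) + ((-3)^p(4p + 11)) = (-(-3)^p(p + 2) + 2) + ((-3)^p(4p + 11)).
Simplifying, A(p+1) = -(-3)^(p + 1)p + (-3)^(p + 2) + 2 = -(-3)^(p+1)((p+1) + 2) + 2,
which is the closed form with t = p+1.
Hence, by induction on t, the claim holds for every t ≥ 1.

A(t) = -(-3)^t(t + 2) + 2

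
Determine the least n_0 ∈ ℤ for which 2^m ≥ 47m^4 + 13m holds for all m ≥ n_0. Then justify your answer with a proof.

At m = 23: 8388608 < 13152826, so the inequality fails and n_0 ≥ 24. We prove 2^m ≥ 47m^4 + 13m for all m ≥ 24.
For the base case m = 24: 2^m = 16777216 and 47m^4 + 13m = 15593784, so 16777216 ≥ 15593784.
For the inductive step, assume it holds for an arbitrary r ≥ 24, so 2^r ≥ 47r^4 + 13r.
Then 2^(r + 1) = 2·(2^r) ≥ 2·(47r^4 + 13r).
Also, for r ≥ 24 we have 2·(47r^4 + 13r) ≥ 47(r+1)^4 + 13(r+1), since 2·(47r^4 + 13r) − (47(r+1)^4 + 13(r+1)) = 47r^4 - 188r^3 - 282r^2 - 175r - 60, which is nonnegative for all r ≥ 24.
Combining, 2^(r + 1) ≥ 47(r+1)^4 + 13(r+1).
Hence, by induction on m, the claim holds for every m ≥ 24.
Hence the smallest such n_0 is 24.

n_0 = 24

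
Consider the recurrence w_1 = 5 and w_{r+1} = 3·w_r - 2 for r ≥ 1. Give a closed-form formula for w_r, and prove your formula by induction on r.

Computing the first terms: w_1 = 5, w_2 = 13, w_3 = 37. This suggests w_r = 4·3^(r - 1) + 1.
Base case (r = 1): the formula gives 5 = 5 = w_1.
Suppose the result is true for r = p, so w_p = 4·3^(p - 1) + 1.
Then w_{p+1} = 3·w_p - 2 = 3·(4·3^(p - 1) + 1) - 2 = 4·3^p + 1 = 4·3^((p+1) - 1) + 1,
which is the claimed formula at r = p+1.
This completes the induction.

w_r = 4·3^(r - 1) + 1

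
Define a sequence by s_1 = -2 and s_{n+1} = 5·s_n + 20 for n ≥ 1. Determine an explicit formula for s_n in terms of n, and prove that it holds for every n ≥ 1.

s_n = 3·5^(n - 1) - 5

Computing the first terms: s_1 = -2, s_2 = 10, s_3 = 70. This suggests s_n = 3·5^(n - 1) - 5.
Base case (n = 1): the formula gives -2 = -2 = s_1.
For the inductive step, assume it holds for an arbitrary m ≥ 1, so s_m = 3·5^(m - 1) - 5.
Then s_{m+1} = 5·s_m + 20 = 5·(3·5^(m - 1) - 5) + 20 = 3·5^m - 5 = 3·5^((m+1) - 1) - 5,
which is the claimed formula at n = m+1.
By induction, the statement is established for all n ≥ 1.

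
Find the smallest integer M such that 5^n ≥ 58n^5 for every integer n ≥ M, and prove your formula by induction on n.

M = 10

At n = 9: 1953125 < 3424842, so the inequality fails and M ≥ 10. We prove 5^n ≥ 58n^5 for all n ≥ 10.
When n = 10: 5^n = 9765625 and 58n^5 = 5800000, so 9765625 ≥ 5800000.
Inductive step: assume the claim holds for n = i, so 5^i ≥ 58i^5.
Then 5^(i + 1) = 5·(5^i) ≥ 5·(58i^5).
Also, for i ≥ 10 we have 5·(58i^5) ≥ 58(i+1)^5, since 5 ≥ (1 + 1/i)^5 for all i ≥ 10.
Combining, 5^(i + 1) ≥ 58(i+1)^5.
By the principle of mathematical induction, the result holds for all n ≥ 10.
Hence the smallest such M is 10.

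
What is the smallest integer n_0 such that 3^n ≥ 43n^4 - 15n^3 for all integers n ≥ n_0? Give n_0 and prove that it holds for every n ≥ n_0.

At n = 12: 531441 < 865728, so the inequality fails and n_0 ≥ 13. We prove 3^n ≥ 43n^4 - 15n^3 for all n ≥ 13.
For the base case n = 13: 3^n = 1594323 and 43n^4 - 15n^3 = 1195168, so 1594323 ≥ 1195168.
For the inductive step, assume it holds for an arbitrary j ≥ 13, so 3^j ≥ 43j^4 - 15j^3.
Then 3^(j + 1) = 3·(3^j) ≥ 3·(43j^4 - 15j^3).
Also, for j ≥ 13 we have 3·(43j^4 - 15j^3) ≥ 43(j+1)^4 - 15(j+1)^3, since 3·(43j^4 - 15j^3) − (43(j+1)^4 - 15(j+1)^3) = 86j^4 - 202j^3 - 213j^2 - 127j - 28, which is nonnegative for all j ≥ 13.
Combining, 3^(j + 1) ≥ 43(j+1)^4 - 15(j+1)^3.
Hence, by induction on n, the claim holds for every n ≥ 13.
Hence the smallest such n_0 is 13.

n_0 = 13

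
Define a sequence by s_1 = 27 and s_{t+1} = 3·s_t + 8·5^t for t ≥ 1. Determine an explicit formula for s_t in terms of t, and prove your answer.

s_t = 7·3^(t - 1) + 4·5^t

Computing the first terms: s_1 = 27, s_2 = 121, s_3 = 563. This suggests s_t = 7·3^(t - 1) + 4·5^t.
When t = 1: the formula gives 27 = 27 = s_1.
Suppose the result is true for t = k, so s_k = 7·3^(k - 1) + 4·5^k.
Then s_{k+1} = 3·s_k + 8·5^k = 3·(7·3^(k - 1) + 4·5^k) + 8·5^k = 7·3^k + 4·5^(k + 1) = 7·3^((k+1) - 1) + 4·5^(k+1),
which is the claimed formula at t = k+1.
This completes the induction.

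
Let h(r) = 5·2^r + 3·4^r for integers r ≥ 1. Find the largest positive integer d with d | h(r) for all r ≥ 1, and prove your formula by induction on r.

Computing the first values: h(1) = 22 and h(2) = 68; gcd(22, 68) = 2, so d ≤ 2.
We prove 2 | 5·2^r + 3·4^r for all r ≥ 1 by induction on r.
For the base case r = 1: h(1) = 22 = 2·(11), so 2 | h(1).
Inductive step: suppose the statement holds for some p ≥ 1, i.e. 2 | h(p). Then
h(p+1) − 4·h(p) = (5·2^(p+1) + 3·4^(p+1)) − 4·(5·2^p + 3·4^p) = (5)·2^p·(2 − 4) = (-10)·2^p. Since 2 | h(p) by the inductive hypothesis, 2 | 4·h(p); and 2 | -10 since -10 = 2·-5. Therefore 2 | h(p+1).
Hence, by induction on r, the claim holds for every r ≥ 1.
Therefore the largest such d is 2.

d = 2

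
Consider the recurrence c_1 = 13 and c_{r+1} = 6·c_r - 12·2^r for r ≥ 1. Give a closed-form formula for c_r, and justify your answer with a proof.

Computing the first terms: c_1 = 13, c_2 = 54, c_3 = 276. This suggests c_r = 3·2^r + 7·6^(r - 1).
For the base case r = 1: the formula gives 13 = 13 = c_1.
Inductive step: suppose the statement holds for some p ≥ 1, so c_p = 3·2^p + 7·6^(p - 1).
Then c_{p+1} = 6·c_p - 12·2^p = 6·(3·2^p + 7·6^(p - 1)) - 12·2^p = 3·2^(p + 1) + 7·6^p = 3·2^(p+1) + 7·6^((p+1) - 1),
which is the claimed formula at r = p+1.
By induction, the statement is established for all r ≥ 1.

c_r = 3·2^r + 7·6^(r - 1)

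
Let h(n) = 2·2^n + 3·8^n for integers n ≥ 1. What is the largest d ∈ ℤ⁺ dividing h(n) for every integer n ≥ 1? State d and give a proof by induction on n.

Computing the first values: h(1) = 28 and h(2) = 200; gcd(28, 200) = 4, so d ≤ 4.
We prove 4 | 2·2^n + 3·8^n for all n ≥ 1 by induction on n.
For the base case n = 1: h(1) = 28 = 4·(7), so 4 | h(1).
Inductive step: assume the claim holds for n = j, i.e. 4 | h(j). Then
h(j+1) − 8·h(j) = (2·2^(j+1) + 3·8^(j+1)) − 8·(2·2^j + 3·8^j) = (2)·2^j·(2 − 8) = (-12)·2^j. Since 4 | h(j) by the inductive hypothesis, 4 | 8·h(j); and 4 | -12 since -12 = 4·-3. Therefore 4 | h(j+1).
By the principle of mathematical induction, the result holds for all n ≥ 1.
Therefore the largest such d is 4.

d = 4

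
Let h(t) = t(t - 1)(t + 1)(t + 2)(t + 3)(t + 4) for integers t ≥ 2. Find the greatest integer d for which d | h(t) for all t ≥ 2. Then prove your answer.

Computing the first values: h(2) = 720 and h(3) = 5040; gcd(720, 5040) = 720, so d ≤ 720.
We prove 720 | t(t - 1)(t + 1)(t + 2)(t + 3)(t + 4) for all t ≥ 2 by induction on t.
For the base case t = 2: h(2) = 720 = 720·(1), so 720 | h(2).
Inductive step: assume the claim holds for t = r, i.e. 720 | h(r). Then
h(r+1) − h(r) = r·(r+1)·(r+2)·(r+3)·(r+4)·(r+5) − (r-1)·r·(r+1)·(r+2)·(r+3)·(r+4) = r·(r+1)·(r+2)·(r+3)·(r+4)·[(r+5) − (r-1)] = 6·r·(r+1)·(r+2)·(r+3)·(r+4). The product of 5 consecutive integers is divisible by (5)! = 120, so h(r+1) − h(r) is divisible by 6·120 = 720. By the inductive hypothesis 720 | h(r), hence 720 | h(r+1).
By the principle of mathematical induction, the result holds for all t ≥ 2.
Therefore the largest such d is 720.

d = 720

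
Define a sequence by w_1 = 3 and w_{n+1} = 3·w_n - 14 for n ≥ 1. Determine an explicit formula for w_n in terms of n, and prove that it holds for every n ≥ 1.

w_n = -4·3^(n - 1) + 7

Computing the first terms: w_1 = 3, w_2 = -5, w_3 = -29. This suggests w_n = -4·3^(n - 1) + 7.
Base step (n = 1): the formula gives 3 = 3 = w_1.
Inductive step: assume the claim holds for n = j, so w_j = -4·3^(j - 1) + 7.
Then w_{j+1} = 3·w_j - 14 = 3·(-4·3^(j - 1) + 7) - 14 = -4·3^j + 7 = -4·3^((j+1) - 1) + 7,
which is the claimed formula at n = j+1.
Hence, by induction on n, the claim holds for every n ≥ 1.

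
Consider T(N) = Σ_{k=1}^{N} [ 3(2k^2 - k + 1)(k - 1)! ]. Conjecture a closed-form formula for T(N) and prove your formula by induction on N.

We claim T(N) = (6N + 3)N! - 3 for all N ≥ 1.
For the base case N = 1: T(1) = 6, and the closed form gives 6. They agree.
For the inductive step, assume it holds for an arbitrary k ≥ 1, so T(k) = (6k + 3)k! - 3.
Then T(k+1) = T(k) + (3(2k^2 + 3k + 2)k!) = ((6k + 3)k! - 3) + (3(2k^2 + 3k + 2)k!).
Simplifying, T(k+1) = (6(k+1) + 3)(k+1)! - 3,
which is the closed form with N = k+1.
By the principle of mathematical induction, the result holds for all N ≥ 1.

T(N) = (6N + 3)N! - 3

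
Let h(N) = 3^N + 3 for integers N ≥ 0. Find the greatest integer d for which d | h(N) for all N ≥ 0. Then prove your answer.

d = 2

Computing the first values: h(0) = 4 and h(1) = 6; gcd(4, 6) = 2, so d ≤ 2.
We prove 2 | 3^N + 3 for all N ≥ 0 by induction on N.
Base step (N = 0): h(0) = 4 = 2·(2), so 2 | h(0).
For the inductive step, assume it holds for an arbitrary j ≥ 0, i.e. 2 | h(j). Then
h(j+1) = 3^(j+1) + 3 = 3·(3^j + 3) - 6 = 3·h(j) - 6. The first term is divisible by 2 by the inductive hypothesis, and -6 is divisible by 2. Hence 2 | h(j+1).
This completes the induction.
Therefore the largest such d is 2.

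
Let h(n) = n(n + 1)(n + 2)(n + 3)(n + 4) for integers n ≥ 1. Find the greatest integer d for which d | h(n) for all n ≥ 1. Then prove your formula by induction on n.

Computing the first values: h(1) = 120 and h(2) = 720; gcd(120, 720) = 120, so d ≤ 120.
We prove 120 | n(n + 1)(n + 2)(n + 3)(n + 4) for all n ≥ 1 by induction on n.
When n = 1: h(1) = 120 = 120·(1), so 120 | h(1).
Inductive step: assume the claim holds for n = p, i.e. 120 | h(p). Then
h(p+1) − h(p) = (p+1)·(p+2)·(p+3)·(p+4)·(p+5) − p·(p+1)·(p+2)·(p+3)·(p+4) = (p+1)·(p+2)·(p+3)·(p+4)·[(p+5) − p] = 5·(p+1)·(p+2)·(p+3)·(p+4). The product of 4 consecutive integers is divisible by (4)! = 24, so h(p+1) − h(p) is divisible by 5·24 = 120. By the inductive hypothesis 120 | h(p), hence 120 | h(p+1).
This completes the induction.
Therefore the largest such d is 120.

d = 120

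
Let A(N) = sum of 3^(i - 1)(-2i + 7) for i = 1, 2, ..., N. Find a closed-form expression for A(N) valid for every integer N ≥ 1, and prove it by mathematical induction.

A(N) = 3^N(-N + 4) - 4

We claim A(N) = 3^N(-N + 4) - 4 for all N ≥ 1.
Base step (N = 1): A(1) = 5, and the closed form gives 5. They agree.
Inductive step: suppose the statement holds for some i ≥ 1, so A(i) = 3^i(-i + 4) - 4.
Then A(i+1) = A(i) + (3^i(-2i + 5)) = (3^i(-i + 4) - 4) + (3^i(-2i + 5)).
Simplifying, A(i+1) = -3^(i + 1)i + 3^(i + 2) - 4 = 3^(i+1)(-(i+1) + 4) - 4,
which is the closed form with N = i+1.
Hence, by induction on N, the claim holds for every N ≥ 1.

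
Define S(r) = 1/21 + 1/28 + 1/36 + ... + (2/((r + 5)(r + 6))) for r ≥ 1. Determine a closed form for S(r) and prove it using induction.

We claim S(r) = r/(3(r + 6)) for all r ≥ 1.
For the base case r = 1: S(1) = 1/21, and the closed form gives 1/21. They agree.
For the inductive step, assume it holds for an arbitrary p ≥ 1, so S(p) = p/(3(p + 6)).
Then S(p+1) = S(p) + (2/((p + 6)(p + 7))) = (p/(3(p + 6))) + (2/((p + 6)(p + 7))).
Simplifying, S(p+1) = (p + 1)/(3(p + 7)) = (p+1)/(3((p+1) + 6)),
which is the closed form with r = p+1.
By the principle of mathematical induction, the result holds for all r ≥ 1.

S(r) = r/(3(r + 6))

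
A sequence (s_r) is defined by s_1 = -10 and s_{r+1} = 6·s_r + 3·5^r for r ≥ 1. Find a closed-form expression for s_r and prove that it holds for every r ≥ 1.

Computing the first terms: s_1 = -10, s_2 = -45, s_3 = -195. This suggests s_r = -3·5^r + 5·6^(r - 1).
For the base case r = 1: the formula gives -10 = -10 = s_1.
Suppose the result is true for r = i, so s_i = -3·5^i + 5·6^(i - 1).
Then s_{i+1} = 6·s_i + 3·5^i = 6·(-3·5^i + 5·6^(i - 1)) + 3·5^i = -3·5^(i + 1) + 5·6^i = -3·5^(i+1) + 5·6^((i+1) - 1),
which is the claimed formula at r = i+1.
Hence, by induction on r, the claim holds for every r ≥ 1.

s_r = -3·5^r + 5·6^(r - 1)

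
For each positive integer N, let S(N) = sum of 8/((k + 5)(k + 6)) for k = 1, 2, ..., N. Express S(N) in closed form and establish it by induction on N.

S(N) = 4N/(3(N + 6))

We claim S(N) = 4N/(3(N + 6)) for all N ≥ 1.
For the base case N = 1: S(1) = 4/21, and the closed form gives 4/21. They agree.
Inductive step: assume the claim holds for N = k, so S(k) = 4k/(3(k + 6)).
Then S(k+1) = S(k) + (8/((k + 6)(k + 7))) = (4k/(3(k + 6))) + (8/((k + 6)(k + 7))).
Simplifying, S(k+1) = 4(k + 1)/(3(k + 7)) = 4(k+1)/(3((k+1) + 6)),
which is the closed form with N = k+1.
Hence, by induction on N, the claim holds for every N ≥ 1.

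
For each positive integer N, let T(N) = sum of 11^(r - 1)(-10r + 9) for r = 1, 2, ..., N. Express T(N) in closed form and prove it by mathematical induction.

We claim T(N) = 11^N(-N + 1) - 1 for all N ≥ 1.
Base step (N = 1): T(1) = -1, and the closed form gives -1. They agree.
Inductive step: assume the claim holds for N = r, so T(r) = 11^r(-r + 1) - 1.
Then T(r+1) = T(r) + (11^r(-10r - 1)) = (11^r(-r + 1) - 1) + (11^r(-10r - 1)).
Simplifying, T(r+1) = -11·11^r·r - 1 = 11^(r+1)(-(r+1) + 1) - 1,
which is the closed form with N = r+1.
Hence, by induction on N, the claim holds for every N ≥ 1.

T(N) = 11^N(-N + 1) - 1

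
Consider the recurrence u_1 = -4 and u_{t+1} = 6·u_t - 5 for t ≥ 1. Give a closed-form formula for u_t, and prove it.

u_t = -5·6^(t - 1) + 1

Computing the first terms: u_1 = -4, u_2 = -29, u_3 = -179. This suggests u_t = -5·6^(t - 1) + 1.
Base case (t = 1): the formula gives -4 = -4 = u_1.
Inductive step: suppose the statement holds for some r ≥ 1, so u_r = -5·6^(r - 1) + 1.
Then u_{r+1} = 6·u_r - 5 = 6·(-5·6^(r - 1) + 1) - 5 = -5·6^r + 1 = -5·6^((r+1) - 1) + 1,
which is the claimed formula at t = r+1.
By the principle of mathematical induction, the result holds for all t ≥ 1.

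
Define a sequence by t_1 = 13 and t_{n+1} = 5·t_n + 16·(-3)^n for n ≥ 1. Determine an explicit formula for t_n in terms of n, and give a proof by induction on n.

Computing the first terms: t_1 = 13, t_2 = 17, t_3 = 229. This suggests t_n = -2(-3)^n + 7·5^(n - 1).
When n = 1: the formula gives 13 = 13 = t_1.
Suppose the result is true for n = m, so t_m = -2(-3)^m + 7·5^(m - 1).
Then t_{m+1} = 5·t_m + 16·(-3)^m = 5·(-2(-3)^m + 7·5^(m - 1)) + 16·(-3)^m = -2(-3)^(m + 1) + 7·5^m = -2(-3)^(m+1) + 7·5^((m+1) - 1),
which is the claimed formula at n = m+1.
By induction, the statement is established for all n ≥ 1.

t_n = -2(-3)^n + 7·5^(n - 1)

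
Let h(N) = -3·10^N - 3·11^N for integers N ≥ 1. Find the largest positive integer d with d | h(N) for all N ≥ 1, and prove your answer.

Computing the first values: h(1) = -63 and h(2) = -663; gcd(-63, -663) = 3, so d ≤ 3.
We prove 3 | -3·10^N - 3·11^N for all N ≥ 1 by induction on N.
Base step (N = 1): h(1) = -63 = 3·(-21), so 3 | h(1).
For the inductive step, assume it holds for an arbitrary m ≥ 1, i.e. 3 | h(m). Then
h(m+1) − 11·h(m) = (-3·10^(m+1) - 3·11^(m+1)) − 11·(-3·10^m - 3·11^m) = (-3)·10^m·(10 − 11) = (3)·10^m. Since 3 | h(m) by the inductive hypothesis, 3 | 11·h(m); and 3 | 3 since 3 = 3·1. Therefore 3 | h(m+1).
By induction, the statement is established for all N ≥ 1.
Therefore the largest such d is 3.

d = 3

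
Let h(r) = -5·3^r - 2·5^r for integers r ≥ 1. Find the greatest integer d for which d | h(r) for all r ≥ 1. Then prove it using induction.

Computing the first values: h(1) = -25 and h(2) = -95; gcd(-25, -95) = 5, so d ≤ 5.
We prove 5 | -5·3^r - 2·5^r for all r ≥ 1 by induction on r.
Base case (r = 1): h(1) = -25 = 5·(-5), so 5 | h(1).
For the inductive step, assume it holds for an arbitrary k ≥ 1, i.e. 5 | h(k). Then
h(k+1) − 5·h(k) = (-5·3^(k+1) - 2·5^(k+1)) − 5·(-5·3^k - 2·5^k) = (-5)·3^k·(3 − 5) = (10)·3^k. Since 5 | h(k) by the inductive hypothesis, 5 | 5·h(k); and 5 | 10 since 10 = 5·2. Therefore 5 | h(k+1).
Hence, by induction on r, the claim holds for every r ≥ 1.
Therefore the largest such d is 5.

d = 5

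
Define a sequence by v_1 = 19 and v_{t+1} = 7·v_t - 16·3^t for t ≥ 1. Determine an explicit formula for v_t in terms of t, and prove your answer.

Computing the first terms: v_1 = 19, v_2 = 85, v_3 = 451. This suggests v_t = 4·3^t + 7^t.
When t = 1: the formula gives 19 = 19 = v_1.
Suppose the result is true for t = m, so v_m = 4·3^m + 7^m.
Then v_{m+1} = 7·v_m - 16·3^m = 7·(4·3^m + 7^m) - 16·3^m = 4·3^(m + 1) + 7^(m + 1),
which is the claimed formula at t = m+1.
This completes the induction.

v_t = 4·3^t + 7^t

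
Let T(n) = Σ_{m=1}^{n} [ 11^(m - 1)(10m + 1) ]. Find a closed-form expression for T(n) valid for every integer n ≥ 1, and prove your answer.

We claim T(n) = 11^n·n for all n ≥ 1.
When n = 1: T(1) = 11, and the closed form gives 11. They agree.
Suppose the result is true for n = m, so T(m) = 11^m·m.
Then T(m+1) = T(m) + (11^m(10m + 11)) = (11^m·m) + (11^m(10m + 11)).
Simplifying, T(m+1) = 11^(m + 1)(m + 1) = 11^(m+1)·(m+1),
which is the closed form with n = m+1.
By induction, the statement is established for all n ≥ 1.

T(n) = 11^n·n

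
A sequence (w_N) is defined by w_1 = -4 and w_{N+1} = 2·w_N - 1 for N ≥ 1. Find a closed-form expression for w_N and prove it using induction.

Computing the first terms: w_1 = -4, w_2 = -9, w_3 = -19. This suggests w_N = -5·2^(N - 1) + 1.
Base step (N = 1): the formula gives -4 = -4 = w_1.
Inductive step: assume the claim holds for N = i, so w_i = -5·2^(i - 1) + 1.
Then w_{i+1} = 2·w_i - 1 = 2·(-5·2^(i - 1) + 1) - 1 = -5·2^i + 1 = -5·2^((i+1) - 1) + 1,
which is the claimed formula at N = i+1.
By the principle of mathematical induction, the result holds for all N ≥ 1.

w_N = -5·2^(N - 1) + 1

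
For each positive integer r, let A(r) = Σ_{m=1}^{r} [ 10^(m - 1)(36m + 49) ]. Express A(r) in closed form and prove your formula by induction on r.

A(r) = 10^r(4r + 5) - 5

We claim A(r) = 10^r(4r + 5) - 5 for all r ≥ 1.
Base case (r = 1): A(1) = 85, and the closed form gives 85. They agree.
Inductive step: assume the claim holds for r = m, so A(m) = 10^m(4m + 5) - 5.
Then A(m+1) = A(m) + (10^m(36m + 85)) = (10^m(4m + 5) - 5) + (10^m(36m + 85)).
Simplifying, A(m+1) = 40·10^m·m + 90·10^m - 5 = 10^(m+1)(4(m+1) + 5) - 5,
which is the closed form with r = m+1.
Hence, by induction on r, the claim holds for every r ≥ 1.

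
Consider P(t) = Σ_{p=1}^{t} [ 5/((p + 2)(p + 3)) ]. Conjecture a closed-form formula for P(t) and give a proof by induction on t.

We claim P(t) = 5t/(3(t + 3)) for all t ≥ 1.
Base step (t = 1): P(1) = 5/12, and the closed form gives 5/12. They agree.
Inductive step: assume the claim holds for t = p, so P(p) = 5p/(3(p + 3)).
Then P(p+1) = P(p) + (5/((p + 3)(p + 4))) = (5p/(3(p + 3))) + (5/((p + 3)(p + 4))).
Simplifying, P(p+1) = 5(p + 1)/(3(p + 4)) = 5(p+1)/(3((p+1) + 3)),
which is the closed form with t = p+1.
This completes the induction.

P(t) = 5t/(3(t + 3))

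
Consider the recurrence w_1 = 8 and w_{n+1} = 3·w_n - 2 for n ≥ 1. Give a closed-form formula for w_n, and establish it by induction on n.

w_n = 7·3^(n - 1) + 1

Computing the first terms: w_1 = 8, w_2 = 22, w_3 = 64. This suggests w_n = 7·3^(n - 1) + 1.
When n = 1: the formula gives 8 = 8 = w_1.
Inductive step: suppose the statement holds for some r ≥ 1, so w_r = 7·3^(r - 1) + 1.
Then w_{r+1} = 3·w_r - 2 = 3·(7·3^(r - 1) + 1) - 2 = 7·3^r + 1 = 7·3^((r+1) - 1) + 1,
which is the claimed formula at n = r+1.
By the principle of mathematical induction, the result holds for all n ≥ 1.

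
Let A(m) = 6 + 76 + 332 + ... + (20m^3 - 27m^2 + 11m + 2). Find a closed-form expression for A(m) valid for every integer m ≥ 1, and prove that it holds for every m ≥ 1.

We claim A(m) = m(5m^3 + m^2 - 3m + 3) for all m ≥ 1.
For the base case m = 1: A(1) = 6, and the closed form gives 6. They agree.
For the inductive step, assume it holds for an arbitrary j ≥ 1, so A(j) = j(5j^3 + j^2 - 3j + 3).
Then A(j+1) = A(j) + (20j^3 + 33j^2 + 17j + 6) = (j(5j^3 + j^2 - 3j + 3)) + (20j^3 + 33j^2 + 17j + 6).
Simplifying, A(j+1) = (j + 1)(5j^3 + 16j^2 + 14j + 6) = (j+1)(5(j+1)^3 + (j+1)^2 - 3(j+1) + 3),
which is the closed form with m = j+1.
Hence, by induction on m, the claim holds for every m ≥ 1.

A(m) = m(5m^3 + m^2 - 3m + 3)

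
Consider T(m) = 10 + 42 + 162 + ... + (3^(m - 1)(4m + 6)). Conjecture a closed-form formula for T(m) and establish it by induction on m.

T(m) = 2·3^m(m + 1) - 2

We claim T(m) = 2·3^m(m + 1) - 2 for all m ≥ 1.
When m = 1: T(1) = 10, and the closed form gives 10. They agree.
Inductive step: assume the claim holds for m = i, so T(i) = 2·3^i(i + 1) - 2.
Then T(i+1) = T(i) + (3^i(4i + 10)) = (2·3^i(i + 1) - 2) + (3^i(4i + 10)).
Simplifying, T(i+1) = 6·3^i·i + 12·3^i - 2 = 2·3^(i+1)((i+1) + 1) - 2,
which is the closed form with m = i+1.
By the principle of mathematical induction, the result holds for all m ≥ 1.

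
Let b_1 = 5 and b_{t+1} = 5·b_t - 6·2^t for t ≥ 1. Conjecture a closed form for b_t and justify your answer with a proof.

b_t = 2^(t + 1) + 5^(t - 1)

Computing the first terms: b_1 = 5, b_2 = 13, b_3 = 41. This suggests b_t = 2^(t + 1) + 5^(t - 1).
When t = 1: the formula gives 5 = 5 = b_1.
For the inductive step, assume it holds for an arbitrary p ≥ 1, so b_p = 2^(p + 1) + 5^(p - 1).
Then b_{p+1} = 5·b_p - 6·2^p = 5·(2^(p + 1) + 5^(p - 1)) - 6·2^p = 2^(p + 2) + 5^p = 2^((p+1) + 1) + 5^((p+1) - 1),
which is the claimed formula at t = p+1.
This completes the induction.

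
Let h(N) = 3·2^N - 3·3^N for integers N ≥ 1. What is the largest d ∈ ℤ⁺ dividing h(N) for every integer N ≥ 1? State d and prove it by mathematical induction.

d = 3

Computing the first values: h(1) = -3 and h(2) = -15; gcd(-3, -15) = 3, so d ≤ 3.
We prove 3 | 3·2^N - 3·3^N for all N ≥ 1 by induction on N.
When N = 1: h(1) = -3 = 3·(-1), so 3 | h(1).
For the inductive step, assume it holds for an arbitrary i ≥ 1, i.e. 3 | h(i). Then
h(i+1) − 3·h(i) = (3·2^(i+1) - 3·3^(i+1)) − 3·(3·2^i - 3·3^i) = (3)·2^i·(2 − 3) = (-3)·2^i. Since 3 | h(i) by the inductive hypothesis, 3 | 3·h(i); and 3 | -3 since -3 = 3·-1. Therefore 3 | h(i+1).
Hence, by induction on N, the claim holds for every N ≥ 1.
Therefore the largest such d is 3.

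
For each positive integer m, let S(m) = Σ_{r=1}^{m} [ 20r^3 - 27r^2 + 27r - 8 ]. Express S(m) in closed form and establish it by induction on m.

We claim S(m) = m(5m + 1)(m^2 + 1) for all m ≥ 1.
Base step (m = 1): S(1) = 12, and the closed form gives 12. They agree.
For the inductive step, assume it holds for an arbitrary r ≥ 1, so S(r) = r(5r^3 + r^2 + 5r + 1).
Then S(r+1) = S(r) + (20r^3 + 33r^2 + 33r + 12) = (r(5r^3 + r^2 + 5r + 1)) + (20r^3 + 33r^2 + 33r + 12).
Simplifying, S(r+1) = (r + 1)(5r + 6)(r^2 + 2r + 2) = (r+1)(5(r+1) + 1)((r+1)^2 + 1),
which is the closed form with m = r+1.
By the principle of mathematical induction, the result holds for all m ≥ 1.

S(m) = m(5m + 1)(m^2 + 1)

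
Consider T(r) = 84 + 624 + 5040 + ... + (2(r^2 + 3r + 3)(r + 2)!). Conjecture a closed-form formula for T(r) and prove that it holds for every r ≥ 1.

T(r) = (2r + 2)(r + 3)! - 12

We claim T(r) = (2r + 2)(r + 3)! - 12 for all r ≥ 1.
For the base case r = 1: T(1) = 84, and the closed form gives 84. They agree.
For the inductive step, assume it holds for an arbitrary p ≥ 1, so T(p) = (2p + 2)(p + 3)! - 12.
Then T(p+1) = T(p) + (2(p^2 + 5p + 7)(p + 3)!) = ((2p + 2)(p + 3)! - 12) + (2(p^2 + 5p + 7)(p + 3)!).
Simplifying, T(p+1) = (2(p+1) + 2)((p+1) + 3)! - 12,
which is the closed form with r = p+1.
By induction, the statement is established for all r ≥ 1.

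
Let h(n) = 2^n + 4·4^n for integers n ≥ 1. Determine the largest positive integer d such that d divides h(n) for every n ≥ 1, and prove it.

Computing the first values: h(1) = 18 and h(2) = 68; gcd(18, 68) = 2, so d ≤ 2.
We prove 2 | 2^n + 4·4^n for all n ≥ 1 by induction on n.
When n = 1: h(1) = 18 = 2·(9), so 2 | h(1).
Inductive step: assume the claim holds for n = r, i.e. 2 | h(r). Then
h(r+1) − 4·h(r) = (2^(r+1) + 4·4^(r+1)) − 4·(2^r + 4·4^r) = (1)·2^r·(2 − 4) = (-2)·2^r. Since 2 | h(r) by the inductive hypothesis, 2 | 4·h(r); and 2 | -2 since -2 = 2·-1. Therefore 2 | h(r+1).
This completes the induction.
Therefore the largest such d is 2.

d = 2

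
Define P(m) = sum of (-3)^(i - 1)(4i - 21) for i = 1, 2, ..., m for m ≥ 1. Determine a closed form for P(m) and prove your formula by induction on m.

P(m) = (-3)^m(-m + 5) - 5

We claim P(m) = (-3)^m(-m + 5) - 5 for all m ≥ 1.
For the base case m = 1: P(1) = -17, and the closed form gives -17. They agree.
Inductive step: assume the claim holds for m = i, so P(i) = (-3)^i(-i + 5) - 5.
Then P(i+1) = P(i) + ((-3)^i(4i - 17)) = ((-3)^i(-i + 5) - 5) + ((-3)^i(4i - 17)).
Simplifying, P(i+1) = 3(-3)^i·i - 12(-3)^i - 5 = (-3)^(i+1)(-(i+1) + 5) - 5,
which is the closed form with m = i+1.
By induction, the statement is established for all m ≥ 1.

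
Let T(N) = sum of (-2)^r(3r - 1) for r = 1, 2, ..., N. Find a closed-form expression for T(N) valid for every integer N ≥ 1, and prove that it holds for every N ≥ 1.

T(N) = 2(-2)^N·N

We claim T(N) = 2(-2)^N·N for all N ≥ 1.
Base step (N = 1): T(1) = -4, and the closed form gives -4. They agree.
Inductive step: assume the claim holds for N = r, so T(r) = 2(-2)^r·r.
Then T(r+1) = T(r) + ((-2)^(r + 1)(3r + 2)) = (2(-2)^r·r) + ((-2)^(r + 1)(3r + 2)).
Simplifying, T(r+1) = (-2)^(r + 2)(-r - 1) = 2(-2)^(r+1)·(r+1),
which is the closed form with N = r+1.
Hence, by induction on N, the claim holds for every N ≥ 1.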